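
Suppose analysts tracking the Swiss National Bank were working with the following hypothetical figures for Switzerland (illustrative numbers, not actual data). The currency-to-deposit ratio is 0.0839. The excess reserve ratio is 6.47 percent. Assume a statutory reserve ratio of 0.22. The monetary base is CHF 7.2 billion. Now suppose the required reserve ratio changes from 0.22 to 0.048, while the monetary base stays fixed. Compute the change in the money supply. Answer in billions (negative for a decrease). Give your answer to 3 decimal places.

CHF 18.523 billion

Initially m₁ = (1 + 0.0839) / (0.22 + 0.0647 + 0.0839) ≈ 2.94059, so M₁ = 2.94059 × 7.2 ≈ 21.1722 billion.
After the change m₂ = (1 + 0.0839) / (0.048 + 0.0647 + 0.0839) ≈ 5.51322, so M₂ = 5.51322 × 7.2 ≈ 39.6952 billion.
ΔM = M₂ − M₁ = 39.6952 − 21.1722 = 18.523 billion.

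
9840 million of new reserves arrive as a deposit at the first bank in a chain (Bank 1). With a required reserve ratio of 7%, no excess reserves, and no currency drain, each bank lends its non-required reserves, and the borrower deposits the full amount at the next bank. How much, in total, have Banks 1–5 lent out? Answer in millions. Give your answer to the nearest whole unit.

39783 million

Bank i lends (1 − rr)^i of the original deposit: Bank 1 lends 9840·0.9300 = 9151.2000, Bank 2 lends 9840·0.9300² = 8510.6160, and so on.
Summing a geometric series: total = 9840·[0.9300·(1 − 0.9300^5) / (1 − 0.9300)] ≈ 39783.0942 million.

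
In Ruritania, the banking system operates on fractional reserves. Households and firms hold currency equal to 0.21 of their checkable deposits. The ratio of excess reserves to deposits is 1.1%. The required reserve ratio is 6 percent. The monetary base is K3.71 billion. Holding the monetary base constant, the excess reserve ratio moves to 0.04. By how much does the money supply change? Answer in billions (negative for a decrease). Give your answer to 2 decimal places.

-1.49 billion

Initially m₁ = (1 + 0.21) / (0.06 + 0.011 + 0.21) ≈ 4.3060, so M₁ = 4.3060 × 3.71 ≈ 15.9753 billion.
After the change m₂ = (1 + 0.21) / (0.06 + 0.04 + 0.21) ≈ 3.9032, so M₂ = 3.9032 × 3.71 ≈ 14.4809 billion.
ΔM = M₂ − M₁ = 14.4809 − 15.9753 = -1.4944 billion.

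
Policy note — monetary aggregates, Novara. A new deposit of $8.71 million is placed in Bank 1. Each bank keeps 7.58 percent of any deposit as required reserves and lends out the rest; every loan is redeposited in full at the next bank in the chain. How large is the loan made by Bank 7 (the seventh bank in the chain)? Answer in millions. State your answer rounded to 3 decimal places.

$5.016 million

Each bank lends a fraction (1 − rr) = 0.9242 of the deposit it receives, so Bank 7 receives 8.71·0.9242^6 and lends 8.71·0.9242^7 ≈ 5.0163 million.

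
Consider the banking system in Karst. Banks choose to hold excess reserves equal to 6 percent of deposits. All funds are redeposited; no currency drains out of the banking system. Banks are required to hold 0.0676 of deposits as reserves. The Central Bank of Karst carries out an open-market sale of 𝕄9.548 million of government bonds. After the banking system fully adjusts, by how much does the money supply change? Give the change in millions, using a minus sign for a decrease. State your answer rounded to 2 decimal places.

The money multiplier is m = 1 / (rr + e) = 1 / (0.0676 + 0.06) ≈ 7.8370.
The sale removes 9.548 million of base, so ΔM = m × ΔMB = 7.8370 × (−9.548) ≈ -74.8277 million.

-74.83 million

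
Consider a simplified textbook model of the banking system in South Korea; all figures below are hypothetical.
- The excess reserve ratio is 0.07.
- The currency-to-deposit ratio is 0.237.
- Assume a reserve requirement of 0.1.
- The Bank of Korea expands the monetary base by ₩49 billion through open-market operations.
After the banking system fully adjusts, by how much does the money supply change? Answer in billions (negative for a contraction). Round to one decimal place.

The money multiplier is m = (1 + c) / (rr + e + c) = (1 + 0.237) / (0.1 + 0.07 + 0.237) ≈ 3.0393.
The purchase adds 49 billion of base, so ΔM = m × ΔMB = 3.0393 × (+49) = 148.9257 billion.

₩148.9 billion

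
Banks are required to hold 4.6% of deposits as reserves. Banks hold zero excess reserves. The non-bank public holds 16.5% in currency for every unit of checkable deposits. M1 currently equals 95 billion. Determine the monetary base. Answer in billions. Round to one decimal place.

17.2 billion

The money multiplier is m = (1 + c) / (rr + c) = (1 + 0.165) / (0.046 + 0.165) ≈ 5.5213.
MB = M / m = 95 / 5.5213 ≈ 17.2061 billion.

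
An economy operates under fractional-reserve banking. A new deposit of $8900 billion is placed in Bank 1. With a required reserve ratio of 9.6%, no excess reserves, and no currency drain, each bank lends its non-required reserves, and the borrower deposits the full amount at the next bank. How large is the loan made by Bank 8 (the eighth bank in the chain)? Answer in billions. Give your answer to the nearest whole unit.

Each bank lends a fraction (1 − rr) = 0.9040 of the deposit it receives, so Bank 8 receives 8900·0.9040^7 and lends 8900·0.9040^8 ≈ 3969.5150 billion.

$3970 billion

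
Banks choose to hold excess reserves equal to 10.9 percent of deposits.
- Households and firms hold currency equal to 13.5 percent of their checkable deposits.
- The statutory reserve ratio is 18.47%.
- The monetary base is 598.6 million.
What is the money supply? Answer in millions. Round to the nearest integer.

The money multiplier is m = (1 + c) / (rr + e + c) = (1 + 0.135) / (0.1847 + 0.109 + 0.135) ≈ 2.6475.
So M = m × MB = 2.6475 × 598.6 = 1584.7935 million.

1585 million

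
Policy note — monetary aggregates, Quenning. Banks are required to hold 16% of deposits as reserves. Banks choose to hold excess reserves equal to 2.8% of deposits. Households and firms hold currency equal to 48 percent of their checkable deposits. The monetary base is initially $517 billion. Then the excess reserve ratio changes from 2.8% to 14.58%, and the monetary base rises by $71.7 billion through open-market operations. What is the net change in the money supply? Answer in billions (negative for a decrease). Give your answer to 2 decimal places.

-36.67 billion

Before: m₁ = (1 + 0.48) / (0.16 + 0.028 + 0.48) ≈ 2.215569, MB₁ = 517, so M₁ = 2.215569 × 517 ≈ 1145.4492 billion.
After: m₂ = (1 + 0.48) / (0.16 + 0.1458 + 0.48) ≈ 1.883431, MB₂ = 517 + 71.7 = 588.7, so M₂ = 1.883431 × 588.7 ≈ 1108.7758 billion.
ΔM = M₂ − M₁ = 1108.7758 − 1145.4492 = -36.6734 billion.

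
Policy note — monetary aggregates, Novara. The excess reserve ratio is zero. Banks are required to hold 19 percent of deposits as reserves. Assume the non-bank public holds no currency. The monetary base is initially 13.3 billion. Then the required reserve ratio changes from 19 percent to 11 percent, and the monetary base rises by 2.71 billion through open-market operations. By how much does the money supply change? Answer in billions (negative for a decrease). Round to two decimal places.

Before: m₁ = 1 / (0.19) ≈ 5.26316, MB₁ = 13.3, so M₁ = 5.26316 × 13.3 ≈ 70 billion.
After: m₂ = 1 / (0.11) ≈ 9.09091, MB₂ = 13.3 + 2.71 = 16.01, so M₂ = 9.09091 × 16.01 ≈ 145.5455 billion.
ΔM = M₂ − M₁ = 145.5455 − 70 = 75.5455 billion.

75.55 billion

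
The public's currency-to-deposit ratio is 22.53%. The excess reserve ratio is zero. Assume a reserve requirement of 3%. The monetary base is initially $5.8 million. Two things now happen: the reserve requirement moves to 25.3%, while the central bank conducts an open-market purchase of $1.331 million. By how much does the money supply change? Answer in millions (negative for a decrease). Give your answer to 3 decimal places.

-9.569 million

Before: m₁ = (1 + 0.2253) / (0.03 + 0.2253) ≈ 4.79945, MB₁ = 5.8, so M₁ = 4.79945 × 5.8 ≈ 27.8368 million.
After: m₂ = (1 + 0.2253) / (0.253 + 0.2253) ≈ 2.56178, MB₂ = 5.8 + 1.331 = 7.131, so M₂ = 2.56178 × 7.131 ≈ 18.2681 million.
ΔM = M₂ − M₁ = 18.2681 − 27.8368 = -9.5687 million.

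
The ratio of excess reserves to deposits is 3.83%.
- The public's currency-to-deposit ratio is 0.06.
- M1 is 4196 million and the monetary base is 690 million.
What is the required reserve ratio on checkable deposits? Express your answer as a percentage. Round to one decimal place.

7.6%

Using m = M/MB = 4196/690 ≈ 6.081159. Since m = (1 + c)/(c + rr + e), the denominator satisfies c + rr + e = (1 + c)/m = (1 + 0.06) / 6.081159 ≈ 0.174309.
With c = 0.06 and e = 0.0383, the required reserve ratio on checkable deposits is 0.174309 − 0.06 − 0.0383 = 0.076009.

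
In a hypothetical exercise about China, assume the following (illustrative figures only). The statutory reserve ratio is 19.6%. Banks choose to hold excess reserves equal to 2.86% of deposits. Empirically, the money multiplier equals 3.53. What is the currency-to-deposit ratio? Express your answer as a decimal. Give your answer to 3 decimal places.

0.082

Using m = 3.53. From m = (1 + c)/(c + rr + e), rearranging gives 1 + c = m·(c + rr + e), so c·(1 − m) = m·(rr + e) − 1.
Hence c = [m·(rr + e) − 1]/(1 − m) = [3.53 × (0.196 + 0.0286) − 1] / (1 − 3.53) ≈ 0.081882.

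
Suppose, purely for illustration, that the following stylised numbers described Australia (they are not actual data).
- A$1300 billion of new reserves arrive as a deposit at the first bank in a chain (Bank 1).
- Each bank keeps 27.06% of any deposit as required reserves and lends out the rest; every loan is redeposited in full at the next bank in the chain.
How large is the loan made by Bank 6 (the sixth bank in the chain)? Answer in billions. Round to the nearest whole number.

Each bank lends a fraction (1 − rr) = 0.7294 of the deposit it receives, so Bank 6 receives 1300·0.7294^5 and lends 1300·0.7294^6 ≈ 195.7663 billion.

A$196 billion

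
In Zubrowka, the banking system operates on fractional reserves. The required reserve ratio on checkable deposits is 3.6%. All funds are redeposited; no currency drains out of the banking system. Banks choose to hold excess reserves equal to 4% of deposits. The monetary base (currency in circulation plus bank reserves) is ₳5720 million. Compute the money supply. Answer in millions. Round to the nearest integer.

₳75263 million

The money multiplier is m = 1 / (rr + e) = 1 / (0.036 + 0.04) ≈ 13.15789.
So M = m × MB = 13.15789 × 5720 = 75263.1308 million.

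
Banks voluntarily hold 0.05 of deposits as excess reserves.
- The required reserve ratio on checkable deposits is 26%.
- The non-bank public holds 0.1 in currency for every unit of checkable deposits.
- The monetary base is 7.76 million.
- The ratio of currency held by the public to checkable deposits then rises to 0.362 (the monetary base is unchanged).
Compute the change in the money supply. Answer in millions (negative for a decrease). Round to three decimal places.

Initially m₁ = (1 + 0.1) / (0.26 + 0.05 + 0.1) ≈ 2.68293, so M₁ = 2.68293 × 7.76 ≈ 20.8195 million.
After the change m₂ = (1 + 0.362) / (0.26 + 0.05 + 0.362) ≈ 2.02679, so M₂ = 2.02679 × 7.76 ≈ 15.7279 million.
ΔM = M₂ − M₁ = 15.7279 − 20.8195 = -5.0916 million.

-5.092 million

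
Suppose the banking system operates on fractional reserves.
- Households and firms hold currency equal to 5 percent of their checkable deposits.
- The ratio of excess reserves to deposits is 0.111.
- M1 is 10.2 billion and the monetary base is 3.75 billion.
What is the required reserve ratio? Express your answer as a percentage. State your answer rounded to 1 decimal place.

22.5%

Using m = M/MB = 10.2/3.75 = 2.720000. Since m = (1 + c)/(c + rr + e), the denominator satisfies c + rr + e = (1 + c)/m = (1 + 0.05) / 2.720000 ≈ 0.386029.
With c = 0.05 and e = 0.111, the required reserve ratio is 0.386029 − 0.05 − 0.111 = 0.225029.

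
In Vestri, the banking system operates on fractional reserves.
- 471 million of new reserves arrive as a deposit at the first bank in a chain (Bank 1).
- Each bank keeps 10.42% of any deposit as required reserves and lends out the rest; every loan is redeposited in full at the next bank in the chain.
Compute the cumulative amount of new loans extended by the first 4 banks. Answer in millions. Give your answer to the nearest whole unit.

1442 million

Bank i lends (1 − rr)^i of the original deposit: Bank 1 lends 471·0.8958 = 421.9218, Bank 2 lends 471·0.8958² ≈ 377.9575, and so on.
Summing a geometric series: total = 471·[0.8958·(1 − 0.8958^4) / (1 − 0.8958)] ≈ 1441.7486 million.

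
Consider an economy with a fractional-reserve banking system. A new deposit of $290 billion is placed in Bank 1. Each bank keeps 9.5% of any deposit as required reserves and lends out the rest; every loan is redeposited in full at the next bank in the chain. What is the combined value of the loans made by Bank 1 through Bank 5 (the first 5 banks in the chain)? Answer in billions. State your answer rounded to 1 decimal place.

Bank i lends (1 − rr)^i of the original deposit: Bank 1 lends 290·0.9050 = 262.4500, Bank 2 lends 290·0.9050² ≈ 237.5172, and so on.
Summing a geometric series: total = 290·[0.9050·(1 − 0.9050^5) / (1 − 0.9050)] ≈ 1085.5049 billion.

$1085.5 billion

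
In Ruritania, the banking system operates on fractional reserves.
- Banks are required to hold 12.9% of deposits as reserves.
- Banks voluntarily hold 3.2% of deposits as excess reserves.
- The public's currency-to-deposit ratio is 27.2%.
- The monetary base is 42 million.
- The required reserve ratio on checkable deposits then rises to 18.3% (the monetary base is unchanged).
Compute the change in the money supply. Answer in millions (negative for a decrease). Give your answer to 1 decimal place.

-13.7 million

Initially m₁ = (1 + 0.272) / (0.129 + 0.032 + 0.272) ≈ 2.9376, so M₁ = 2.9376 × 42 = 123.3792 million.
After the change m₂ = (1 + 0.272) / (0.183 + 0.032 + 0.272) ≈ 2.6119, so M₂ = 2.6119 × 42 = 109.6998 million.
ΔM = M₂ − M₁ = 109.6998 − 123.3792 = -13.6794 million.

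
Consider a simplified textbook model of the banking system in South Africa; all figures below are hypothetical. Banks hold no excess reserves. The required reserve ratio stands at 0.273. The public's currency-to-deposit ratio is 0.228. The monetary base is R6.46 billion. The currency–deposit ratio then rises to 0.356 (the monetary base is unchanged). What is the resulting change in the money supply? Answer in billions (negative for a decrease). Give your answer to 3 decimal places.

-1.908 billion

Initially m₁ = (1 + 0.228) / (0.273 + 0.228) ≈ 2.45110, so M₁ = 2.45110 × 6.46 ≈ 15.8341 billion.
After the change m₂ = (1 + 0.356) / (0.273 + 0.356) ≈ 2.15580, so M₂ = 2.15580 × 6.46 ≈ 13.9265 billion.
ΔM = M₂ − M₁ = 13.9265 − 15.8341 = -1.9076 billion.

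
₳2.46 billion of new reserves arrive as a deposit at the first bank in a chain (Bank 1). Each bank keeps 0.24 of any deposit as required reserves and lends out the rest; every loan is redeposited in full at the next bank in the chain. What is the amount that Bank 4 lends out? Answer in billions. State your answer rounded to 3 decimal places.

Each bank lends a fraction (1 − rr) = 0.7600 of the deposit it receives, so Bank 4 receives 2.46·0.7600^3 and lends 2.46·0.7600^4 ≈ 0.8207 billion.

₳0.821 billion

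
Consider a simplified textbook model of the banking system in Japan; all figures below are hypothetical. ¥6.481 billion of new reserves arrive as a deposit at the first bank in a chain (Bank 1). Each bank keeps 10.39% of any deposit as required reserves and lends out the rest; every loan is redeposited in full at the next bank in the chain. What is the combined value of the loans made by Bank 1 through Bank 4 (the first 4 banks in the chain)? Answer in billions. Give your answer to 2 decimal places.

¥19.85 billion

Bank i lends (1 − rr)^i of the original deposit: Bank 1 lends 6.481·0.8961 ≈ 5.8076, Bank 2 lends 6.481·0.8961² ≈ 5.2042, and so on.
Summing a geometric series: total = 6.481·[0.8961·(1 − 0.8961^4) / (1 − 0.8961)] ≈ 19.8543 billion.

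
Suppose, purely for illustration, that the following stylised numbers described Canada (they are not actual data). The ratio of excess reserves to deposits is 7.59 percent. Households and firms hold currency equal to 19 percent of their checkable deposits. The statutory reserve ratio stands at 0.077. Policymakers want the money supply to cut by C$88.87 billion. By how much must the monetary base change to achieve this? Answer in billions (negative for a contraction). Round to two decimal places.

The money multiplier is m = (1 + c) / (rr + e + c) = (1 + 0.19) / (0.077 + 0.0759 + 0.19) ≈ 3.47040.
ΔMB = ΔM / m = (−88.87) / 3.47040 ≈ -25.608 billion.

-25.61 billion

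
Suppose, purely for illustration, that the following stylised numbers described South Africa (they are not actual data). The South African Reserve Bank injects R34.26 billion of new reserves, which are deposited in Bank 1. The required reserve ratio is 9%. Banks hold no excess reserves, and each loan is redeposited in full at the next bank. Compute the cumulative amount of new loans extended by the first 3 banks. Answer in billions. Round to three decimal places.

Bank i lends (1 − rr)^i of the original deposit: Bank 1 lends 34.26·0.9100 = 31.1766, Bank 2 lends 34.26·0.9100² ≈ 28.3707, and so on.
Summing a geometric series: total = 34.26·[0.9100·(1 − 0.9100^3) / (1 − 0.9100)] ≈ 85.3646 billion.

R85.365 billion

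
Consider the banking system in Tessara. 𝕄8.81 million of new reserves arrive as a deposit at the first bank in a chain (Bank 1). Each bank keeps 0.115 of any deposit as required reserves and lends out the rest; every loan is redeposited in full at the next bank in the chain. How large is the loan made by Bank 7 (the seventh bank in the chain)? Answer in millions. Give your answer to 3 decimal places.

𝕄3.746 million

Each bank lends a fraction (1 − rr) = 0.8850 of the deposit it receives, so Bank 7 receives 8.81·0.8850^6 and lends 8.81·0.8850^7 ≈ 3.7461 million.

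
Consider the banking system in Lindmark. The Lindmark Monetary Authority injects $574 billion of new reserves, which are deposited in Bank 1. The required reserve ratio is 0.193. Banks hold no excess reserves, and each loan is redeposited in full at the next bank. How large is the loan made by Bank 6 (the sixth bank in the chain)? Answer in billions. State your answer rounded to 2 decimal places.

$158.55 billion

Each bank lends a fraction (1 − rr) = 0.8070 of the deposit it receives, so Bank 6 receives 574·0.8070^5 and lends 574·0.8070^6 ≈ 158.5452 billion.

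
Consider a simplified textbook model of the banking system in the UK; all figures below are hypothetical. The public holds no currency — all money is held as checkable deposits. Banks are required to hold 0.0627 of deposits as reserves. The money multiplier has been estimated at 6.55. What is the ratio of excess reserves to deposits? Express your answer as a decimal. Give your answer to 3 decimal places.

Using m = 6.55. Since m = (1 + c)/(c + rr + e), the denominator satisfies c + rr + e = (1 + c)/m = (1 + 0) / 6.55 ≈ 0.152672.
With c = 0 and rr = 0.0627, the ratio of excess reserves to deposits is 0.152672 − 0 − 0.0627 = 0.089972.

0.090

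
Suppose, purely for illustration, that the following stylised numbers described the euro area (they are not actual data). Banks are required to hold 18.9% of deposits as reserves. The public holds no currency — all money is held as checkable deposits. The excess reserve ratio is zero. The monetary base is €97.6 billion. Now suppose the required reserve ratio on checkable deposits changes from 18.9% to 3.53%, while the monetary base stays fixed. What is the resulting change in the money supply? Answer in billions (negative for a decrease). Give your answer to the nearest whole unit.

Initially m₁ = 1 / (0.189) ≈ 5.2910, so M₁ = 5.2910 × 97.6 = 516.4016 billion.
After the change m₂ = 1 / (0.0353) ≈ 28.3286, so M₂ = 28.3286 × 97.6 ≈ 2764.8714 billion.
ΔM = M₂ − M₁ = 2764.8714 − 516.4016 = 2248.4698 billion.

€2248 billion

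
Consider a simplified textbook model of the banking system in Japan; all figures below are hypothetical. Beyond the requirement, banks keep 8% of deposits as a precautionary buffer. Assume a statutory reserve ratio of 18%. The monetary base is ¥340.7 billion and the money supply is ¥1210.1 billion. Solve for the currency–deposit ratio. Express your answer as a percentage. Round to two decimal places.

3.00%

Using m = M/MB = 1210.1/340.7 ≈ 3.551805. From m = (1 + c)/(c + rr + e), rearranging gives 1 + c = m·(c + rr + e), so c·(1 − m) = m·(rr + e) − 1.
Hence c = [m·(rr + e) − 1]/(1 − m) = [3.551805 × (0.18 + 0.08) − 1] / (1 − 3.551805) ≈ 0.029991.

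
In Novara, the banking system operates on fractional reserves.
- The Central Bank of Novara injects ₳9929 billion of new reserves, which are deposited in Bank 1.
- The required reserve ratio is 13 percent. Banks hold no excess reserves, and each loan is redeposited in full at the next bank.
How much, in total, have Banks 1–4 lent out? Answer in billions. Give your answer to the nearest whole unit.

Bank i lends (1 − rr)^i of the original deposit: Bank 1 lends 9929·0.8700 = 8638.2300, Bank 2 lends 9929·0.8700² = 7515.2601, and so on.
Summing a geometric series: total = 9929·[0.8700·(1 − 0.8700^4) / (1 − 0.8700)] ≈ 28380.0668 billion.

₳28380 billion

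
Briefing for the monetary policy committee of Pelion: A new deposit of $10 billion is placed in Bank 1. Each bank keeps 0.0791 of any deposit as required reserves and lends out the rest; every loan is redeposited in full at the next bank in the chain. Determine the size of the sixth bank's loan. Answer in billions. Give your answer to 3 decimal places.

$6.099 billion

Each bank lends a fraction (1 − rr) = 0.9209 of the deposit it receives, so Bank 6 receives 10·0.9209^5 and lends 10·0.9209^6 ≈ 6.0992 billion.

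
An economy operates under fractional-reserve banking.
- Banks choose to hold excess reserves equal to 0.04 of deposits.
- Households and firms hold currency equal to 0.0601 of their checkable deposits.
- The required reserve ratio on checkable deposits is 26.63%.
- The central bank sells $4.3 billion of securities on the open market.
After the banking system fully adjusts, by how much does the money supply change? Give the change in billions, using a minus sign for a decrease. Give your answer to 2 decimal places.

-12.44 billion

The money multiplier is m = (1 + c) / (rr + e + c) = (1 + 0.0601) / (0.2663 + 0.04 + 0.0601) ≈ 2.8933.
The sale removes 4.3 billion of base, so ΔM = m × ΔMB = 2.8933 × (−4.3) ≈ -12.4412 billion.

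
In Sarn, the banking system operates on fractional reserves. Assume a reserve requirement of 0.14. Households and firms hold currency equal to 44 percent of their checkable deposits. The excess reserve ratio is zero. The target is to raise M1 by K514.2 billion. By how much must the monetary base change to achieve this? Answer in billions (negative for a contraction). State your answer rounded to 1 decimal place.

K207.1 billion

The money multiplier is m = (1 + c) / (rr + c) = (1 + 0.44) / (0.14 + 0.44) ≈ 2.48276.
ΔMB = ΔM / m = (+514.2) / 2.48276 ≈ 207.1082 billion.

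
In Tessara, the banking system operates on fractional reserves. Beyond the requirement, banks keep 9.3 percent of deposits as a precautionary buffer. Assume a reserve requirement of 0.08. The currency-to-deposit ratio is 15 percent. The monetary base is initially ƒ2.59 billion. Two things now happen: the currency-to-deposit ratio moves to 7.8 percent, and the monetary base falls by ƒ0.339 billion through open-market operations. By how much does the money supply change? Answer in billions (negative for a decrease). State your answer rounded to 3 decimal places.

Before: m₁ = (1 + 0.15) / (0.08 + 0.093 + 0.15) ≈ 3.56037, MB₁ = 2.59, so M₁ = 3.56037 × 2.59 ≈ 9.2214 billion.
After: m₂ = (1 + 0.078) / (0.08 + 0.093 + 0.078) ≈ 4.29482, MB₂ = 2.59 − 0.339 = 2.251, so M₂ = 4.29482 × 2.251 ≈ 9.6676 billion.
ΔM = M₂ − M₁ = 9.6676 − 9.2214 = 0.4462 billion.

ƒ0.446 billion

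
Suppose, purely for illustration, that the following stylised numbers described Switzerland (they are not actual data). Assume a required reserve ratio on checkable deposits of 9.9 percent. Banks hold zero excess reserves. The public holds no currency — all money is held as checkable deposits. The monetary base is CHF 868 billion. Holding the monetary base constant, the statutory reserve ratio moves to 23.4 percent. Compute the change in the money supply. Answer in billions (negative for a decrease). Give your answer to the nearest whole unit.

-5058 billion

Initially m₁ = 1 / (0.099) ≈ 10.1010, so M₁ = 10.1010 × 868 = 8767.668 billion.
After the change m₂ = 1 / (0.234) ≈ 4.2735, so M₂ = 4.2735 × 868 = 3709.398 billion.
ΔM = M₂ − M₁ = 3709.398 − 8767.668 = -5058.27 billion.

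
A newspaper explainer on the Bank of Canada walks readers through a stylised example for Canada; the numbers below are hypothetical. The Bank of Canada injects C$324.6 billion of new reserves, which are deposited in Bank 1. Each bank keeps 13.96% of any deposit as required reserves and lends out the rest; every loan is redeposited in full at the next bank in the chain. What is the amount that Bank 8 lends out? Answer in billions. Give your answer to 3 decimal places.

C$97.488 billion

Each bank lends a fraction (1 − rr) = 0.8604 of the deposit it receives, so Bank 8 receives 324.6·0.8604^7 and lends 324.6·0.8604^8 ≈ 97.4881 billion.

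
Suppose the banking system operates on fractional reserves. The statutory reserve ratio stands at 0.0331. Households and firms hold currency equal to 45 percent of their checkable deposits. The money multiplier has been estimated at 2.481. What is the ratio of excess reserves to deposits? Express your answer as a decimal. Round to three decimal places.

0.101

Using m = 2.481. Since m = (1 + c)/(c + rr + e), the denominator satisfies c + rr + e = (1 + c)/m = (1 + 0.45) / 2.481 ≈ 0.584442.
With c = 0.45 and rr = 0.0331, the ratio of excess reserves to deposits is 0.584442 − 0.45 − 0.0331 = 0.101342.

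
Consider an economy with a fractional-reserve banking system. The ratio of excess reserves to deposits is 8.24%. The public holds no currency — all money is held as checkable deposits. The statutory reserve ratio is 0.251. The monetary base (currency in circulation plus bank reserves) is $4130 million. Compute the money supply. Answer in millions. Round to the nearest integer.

$12388 million

The money multiplier is m = 1 / (rr + e) = 1 / (0.251 + 0.0824) ≈ 2.99940.
So M = m × MB = 2.99940 × 4130 = 12387.522 million.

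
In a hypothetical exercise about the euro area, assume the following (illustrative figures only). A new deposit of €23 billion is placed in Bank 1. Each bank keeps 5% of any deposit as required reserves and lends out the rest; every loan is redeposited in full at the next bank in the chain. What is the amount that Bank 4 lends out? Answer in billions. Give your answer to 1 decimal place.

€18.7 billion

Each bank lends a fraction (1 − rr) = 0.9500 of the deposit it receives, so Bank 4 receives 23·0.9500^3 and lends 23·0.9500^4 ≈ 18.7336 billion.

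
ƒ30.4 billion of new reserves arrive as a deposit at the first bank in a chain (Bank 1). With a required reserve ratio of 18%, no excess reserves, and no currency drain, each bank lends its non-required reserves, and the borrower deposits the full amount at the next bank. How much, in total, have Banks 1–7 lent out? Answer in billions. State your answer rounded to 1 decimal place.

Bank i lends (1 − rr)^i of the original deposit: Bank 1 lends 30.4·0.8200 = 24.9280, Bank 2 lends 30.4·0.8200² ≈ 20.4410, and so on.
Summing a geometric series: total = 30.4·[0.8200·(1 − 0.8200^7) / (1 − 0.8200)] ≈ 103.9656 billion.

ƒ104.0 billion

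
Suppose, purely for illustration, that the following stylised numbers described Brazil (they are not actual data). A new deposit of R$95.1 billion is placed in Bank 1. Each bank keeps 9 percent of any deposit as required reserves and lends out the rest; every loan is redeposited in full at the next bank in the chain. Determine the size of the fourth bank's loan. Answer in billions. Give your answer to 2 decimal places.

R$65.21 billion

Each bank lends a fraction (1 − rr) = 0.9100 of the deposit it receives, so Bank 4 receives 95.1·0.9100^3 and lends 95.1·0.9100^4 ≈ 65.2148 billion.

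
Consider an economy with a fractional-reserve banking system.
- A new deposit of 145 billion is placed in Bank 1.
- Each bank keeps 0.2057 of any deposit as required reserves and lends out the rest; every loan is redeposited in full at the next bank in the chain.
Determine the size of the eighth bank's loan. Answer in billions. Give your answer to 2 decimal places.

22.97 billion

Each bank lends a fraction (1 − rr) = 0.7943 of the deposit it receives, so Bank 8 receives 145·0.7943^7 and lends 145·0.7943^8 ≈ 22.9744 billion.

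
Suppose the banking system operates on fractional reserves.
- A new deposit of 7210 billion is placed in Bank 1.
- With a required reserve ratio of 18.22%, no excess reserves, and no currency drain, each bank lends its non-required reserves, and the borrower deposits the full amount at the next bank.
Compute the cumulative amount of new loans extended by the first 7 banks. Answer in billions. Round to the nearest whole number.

24445 billion

Bank i lends (1 − rr)^i of the original deposit: Bank 1 lends 7210·0.8178 = 5896.3380, Bank 2 lends 7210·0.8178² ≈ 4822.0252, and so on.
Summing a geometric series: total = 7210·[0.8178·(1 − 0.8178^7) / (1 − 0.8178)] ≈ 24444.8426 billion.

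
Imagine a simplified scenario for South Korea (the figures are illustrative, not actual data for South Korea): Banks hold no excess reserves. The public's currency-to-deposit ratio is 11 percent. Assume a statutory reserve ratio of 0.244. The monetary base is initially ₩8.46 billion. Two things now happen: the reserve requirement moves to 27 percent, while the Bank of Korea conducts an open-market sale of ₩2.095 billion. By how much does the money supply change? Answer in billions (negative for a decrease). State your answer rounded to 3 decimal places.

Before: m₁ = (1 + 0.11) / (0.244 + 0.11) ≈ 3.13559, MB₁ = 8.46, so M₁ = 3.13559 × 8.46 ≈ 26.5271 billion.
After: m₂ = (1 + 0.11) / (0.27 + 0.11) ≈ 2.92105, MB₂ = 8.46 − 2.095 = 6.365, so M₂ = 2.92105 × 6.365 ≈ 18.5925 billion.
ΔM = M₂ − M₁ = 18.5925 − 26.5271 = -7.9346 billion.

-7.935 billion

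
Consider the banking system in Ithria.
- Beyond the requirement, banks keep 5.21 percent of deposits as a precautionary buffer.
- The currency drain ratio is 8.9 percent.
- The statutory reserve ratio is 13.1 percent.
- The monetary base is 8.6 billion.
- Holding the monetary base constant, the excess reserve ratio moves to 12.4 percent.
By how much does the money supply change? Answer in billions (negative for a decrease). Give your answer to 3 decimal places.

-7.194 billion

Initially m₁ = (1 + 0.089) / (0.131 + 0.0521 + 0.089) ≈ 4.00221, so M₁ = 4.00221 × 8.6 ≈ 34.419 billion.
After the change m₂ = (1 + 0.089) / (0.131 + 0.124 + 0.089) ≈ 3.16570, so M₂ = 3.16570 × 8.6 ≈ 27.225 billion.
ΔM = M₂ − M₁ = 27.225 − 34.419 = -7.194 billion.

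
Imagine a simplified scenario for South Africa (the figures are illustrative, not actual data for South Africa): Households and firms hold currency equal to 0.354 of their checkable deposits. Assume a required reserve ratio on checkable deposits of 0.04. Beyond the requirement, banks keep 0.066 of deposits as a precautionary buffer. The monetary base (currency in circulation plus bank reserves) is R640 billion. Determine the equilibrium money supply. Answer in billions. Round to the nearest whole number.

R1884 billion

The money multiplier is m = (1 + c) / (rr + e + c) = (1 + 0.354) / (0.04 + 0.066 + 0.354) ≈ 2.9435.
So M = m × MB = 2.9435 × 640 = 1883.84 billion.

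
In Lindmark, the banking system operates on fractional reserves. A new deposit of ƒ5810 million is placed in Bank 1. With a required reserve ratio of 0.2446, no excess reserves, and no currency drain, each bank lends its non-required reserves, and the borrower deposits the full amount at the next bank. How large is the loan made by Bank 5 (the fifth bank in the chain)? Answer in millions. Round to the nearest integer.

Each bank lends a fraction (1 − rr) = 0.7554 of the deposit it receives, so Bank 5 receives 5810·0.7554^4 and lends 5810·0.7554^5 ≈ 1429.0948 million.

ƒ1429 million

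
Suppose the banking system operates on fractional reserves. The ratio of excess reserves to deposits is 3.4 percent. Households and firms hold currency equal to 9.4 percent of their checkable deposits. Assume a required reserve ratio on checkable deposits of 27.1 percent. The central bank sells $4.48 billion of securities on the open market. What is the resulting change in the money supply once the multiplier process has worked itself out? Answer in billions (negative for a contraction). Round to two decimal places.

The money multiplier is m = (1 + c) / (rr + e + c) = (1 + 0.094) / (0.271 + 0.034 + 0.094) ≈ 2.7419.
The sale removes 4.48 billion of base, so ΔM = m × ΔMB = 2.7419 × (−4.48) ≈ -12.2837 billion.

-12.28 billion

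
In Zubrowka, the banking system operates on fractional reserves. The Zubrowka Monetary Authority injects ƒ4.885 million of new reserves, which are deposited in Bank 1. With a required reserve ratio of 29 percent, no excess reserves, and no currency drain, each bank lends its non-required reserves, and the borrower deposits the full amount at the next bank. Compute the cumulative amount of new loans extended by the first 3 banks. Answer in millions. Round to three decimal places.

Bank i lends (1 − rr)^i of the original deposit: Bank 1 lends 4.885·0.7100 ≈ 3.4683, Bank 2 lends 4.885·0.7100² ≈ 2.4625, and so on.
Summing a geometric series: total = 4.885·[0.7100·(1 − 0.7100^3) / (1 − 0.7100)] ≈ 7.6793 million.

ƒ7.679 million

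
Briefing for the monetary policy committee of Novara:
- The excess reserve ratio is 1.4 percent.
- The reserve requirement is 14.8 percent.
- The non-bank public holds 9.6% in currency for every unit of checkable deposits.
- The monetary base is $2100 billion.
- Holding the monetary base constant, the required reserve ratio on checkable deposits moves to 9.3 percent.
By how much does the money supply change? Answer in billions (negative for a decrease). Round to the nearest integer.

$2417 billion

Initially m₁ = (1 + 0.096) / (0.148 + 0.014 + 0.096) ≈ 4.24806, so M₁ = 4.24806 × 2100 = 8920.926 billion.
After the change m₂ = (1 + 0.096) / (0.093 + 0.014 + 0.096) ≈ 5.39901, so M₂ = 5.39901 × 2100 = 11337.921 billion.
ΔM = M₂ − M₁ = 11337.921 − 8920.926 = 2416.995 billion.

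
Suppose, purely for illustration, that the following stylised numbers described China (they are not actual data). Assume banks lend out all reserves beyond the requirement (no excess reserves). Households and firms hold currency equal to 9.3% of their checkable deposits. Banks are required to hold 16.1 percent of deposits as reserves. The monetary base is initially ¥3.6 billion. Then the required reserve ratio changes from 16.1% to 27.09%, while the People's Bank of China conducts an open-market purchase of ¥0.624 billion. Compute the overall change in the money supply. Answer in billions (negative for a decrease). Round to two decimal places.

Before: m₁ = (1 + 0.093) / (0.161 + 0.093) ≈ 4.3031, MB₁ = 3.6, so M₁ = 4.3031 × 3.6 ≈ 15.4912 billion.
After: m₂ = (1 + 0.093) / (0.2709 + 0.093) ≈ 3.0036, MB₂ = 3.6 + 0.624 = 4.224, so M₂ = 3.0036 × 4.224 ≈ 12.6872 billion.
ΔM = M₂ − M₁ = 12.6872 − 15.4912 = -2.804 billion.

-2.80 billion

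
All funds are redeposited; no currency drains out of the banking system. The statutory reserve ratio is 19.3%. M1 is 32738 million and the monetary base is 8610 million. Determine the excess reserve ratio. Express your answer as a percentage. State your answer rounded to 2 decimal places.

7.00%

Using m = M/MB = 32738/8610 ≈ 3.802323. Since m = (1 + c)/(c + rr + e), the denominator satisfies c + rr + e = (1 + c)/m = (1 + 0) / 3.802323 ≈ 0.262997.
With c = 0 and rr = 0.193, the excess reserve ratio is 0.262997 − 0 − 0.193 = 0.069997.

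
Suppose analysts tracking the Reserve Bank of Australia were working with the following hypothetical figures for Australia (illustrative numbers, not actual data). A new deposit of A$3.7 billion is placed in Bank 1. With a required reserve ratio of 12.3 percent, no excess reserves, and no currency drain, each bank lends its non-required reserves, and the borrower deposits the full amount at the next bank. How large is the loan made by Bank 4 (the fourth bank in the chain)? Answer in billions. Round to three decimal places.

A$2.189 billion

Each bank lends a fraction (1 − rr) = 0.8770 of the deposit it receives, so Bank 4 receives 3.7·0.8770^3 and lends 3.7·0.8770^4 ≈ 2.1888 billion.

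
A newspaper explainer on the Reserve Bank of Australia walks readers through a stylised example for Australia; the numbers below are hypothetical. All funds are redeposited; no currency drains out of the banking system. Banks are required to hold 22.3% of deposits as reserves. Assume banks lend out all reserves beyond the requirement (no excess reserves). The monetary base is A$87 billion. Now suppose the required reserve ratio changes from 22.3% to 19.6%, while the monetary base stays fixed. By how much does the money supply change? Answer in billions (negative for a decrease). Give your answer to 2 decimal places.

Initially m₁ = 1 / (0.223) ≈ 4.48430, so M₁ = 4.48430 × 87 = 390.1341 billion.
After the change m₂ = 1 / (0.196) ≈ 5.10204, so M₂ = 5.10204 × 87 ≈ 443.8775 billion.
ΔM = M₂ − M₁ = 443.8775 − 390.1341 = 53.7434 billion.

A$53.74 billion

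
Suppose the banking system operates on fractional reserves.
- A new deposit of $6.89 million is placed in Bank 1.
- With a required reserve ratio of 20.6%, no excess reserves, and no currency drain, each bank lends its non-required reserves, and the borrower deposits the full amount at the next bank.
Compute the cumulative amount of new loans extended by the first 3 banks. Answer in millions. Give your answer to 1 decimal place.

Bank i lends (1 − rr)^i of the original deposit: Bank 1 lends 6.89·0.7940 ≈ 5.4707, Bank 2 lends 6.89·0.7940² ≈ 4.3437, and so on.
Summing a geometric series: total = 6.89·[0.7940·(1 − 0.7940^3) / (1 − 0.7940)] ≈ 13.2633 million.

$13.3 million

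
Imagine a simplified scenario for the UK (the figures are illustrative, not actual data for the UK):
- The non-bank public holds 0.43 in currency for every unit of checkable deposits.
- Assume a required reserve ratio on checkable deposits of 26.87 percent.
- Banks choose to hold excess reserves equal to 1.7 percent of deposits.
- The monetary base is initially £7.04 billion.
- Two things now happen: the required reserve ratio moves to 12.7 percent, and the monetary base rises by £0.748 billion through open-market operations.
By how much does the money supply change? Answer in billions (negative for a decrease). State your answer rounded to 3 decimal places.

£5.336 billion

Before: m₁ = (1 + 0.43) / (0.2687 + 0.017 + 0.43) ≈ 1.99804, MB₁ = 7.04, so M₁ = 1.99804 × 7.04 ≈ 14.0662 billion.
After: m₂ = (1 + 0.43) / (0.127 + 0.017 + 0.43) ≈ 2.49129, MB₂ = 7.04 + 0.748 = 7.788, so M₂ = 2.49129 × 7.788 ≈ 19.4022 billion.
ΔM = M₂ − M₁ = 19.4022 − 14.0662 = 5.336 billion.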